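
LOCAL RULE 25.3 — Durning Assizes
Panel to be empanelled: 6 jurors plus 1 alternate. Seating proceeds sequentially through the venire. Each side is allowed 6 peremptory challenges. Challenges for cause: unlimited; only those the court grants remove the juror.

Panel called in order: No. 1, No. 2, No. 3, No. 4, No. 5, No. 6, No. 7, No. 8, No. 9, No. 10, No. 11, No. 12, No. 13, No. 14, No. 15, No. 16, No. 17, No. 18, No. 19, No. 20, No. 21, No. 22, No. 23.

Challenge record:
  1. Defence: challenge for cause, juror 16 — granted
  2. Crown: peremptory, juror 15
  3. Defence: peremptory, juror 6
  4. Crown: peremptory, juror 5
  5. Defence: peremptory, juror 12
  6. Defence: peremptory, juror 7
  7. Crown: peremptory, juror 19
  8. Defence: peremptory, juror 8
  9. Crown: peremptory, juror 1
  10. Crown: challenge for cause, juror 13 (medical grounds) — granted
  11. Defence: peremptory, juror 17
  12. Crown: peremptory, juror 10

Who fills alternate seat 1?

Removed: #1, #5, #6, #7, #8, #10, #12, #13, #15, #16, #17, #19.
Filling seats in venire order through position 7: #2, #3, #4, #9, #11, #14, #18.
So alternate 1 is #18.

18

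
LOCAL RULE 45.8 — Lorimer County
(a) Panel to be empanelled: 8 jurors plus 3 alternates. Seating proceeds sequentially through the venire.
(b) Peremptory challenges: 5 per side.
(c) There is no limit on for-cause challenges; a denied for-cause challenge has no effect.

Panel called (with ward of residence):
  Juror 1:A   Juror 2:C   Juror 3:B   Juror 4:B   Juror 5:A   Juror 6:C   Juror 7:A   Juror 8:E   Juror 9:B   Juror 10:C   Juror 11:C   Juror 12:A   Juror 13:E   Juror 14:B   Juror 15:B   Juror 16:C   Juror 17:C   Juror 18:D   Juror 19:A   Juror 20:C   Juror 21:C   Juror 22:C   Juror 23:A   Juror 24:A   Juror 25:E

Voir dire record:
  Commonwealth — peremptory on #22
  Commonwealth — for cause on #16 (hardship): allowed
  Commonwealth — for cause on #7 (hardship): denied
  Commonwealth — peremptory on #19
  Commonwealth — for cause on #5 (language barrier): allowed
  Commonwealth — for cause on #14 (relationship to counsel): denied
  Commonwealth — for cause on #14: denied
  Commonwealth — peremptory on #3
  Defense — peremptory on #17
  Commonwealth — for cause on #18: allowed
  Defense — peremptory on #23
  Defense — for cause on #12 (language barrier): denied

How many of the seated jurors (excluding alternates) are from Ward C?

Removed: #3, #5, #16, #17, #18, #19, #22, #23.
Seated jurors 1–8: #1, #2, #4, #6, #7, #8, #9, #10 (alternates #11, #12, #13 not counted).
Of those, in Ward C: #2, #6, #10 → 3.

3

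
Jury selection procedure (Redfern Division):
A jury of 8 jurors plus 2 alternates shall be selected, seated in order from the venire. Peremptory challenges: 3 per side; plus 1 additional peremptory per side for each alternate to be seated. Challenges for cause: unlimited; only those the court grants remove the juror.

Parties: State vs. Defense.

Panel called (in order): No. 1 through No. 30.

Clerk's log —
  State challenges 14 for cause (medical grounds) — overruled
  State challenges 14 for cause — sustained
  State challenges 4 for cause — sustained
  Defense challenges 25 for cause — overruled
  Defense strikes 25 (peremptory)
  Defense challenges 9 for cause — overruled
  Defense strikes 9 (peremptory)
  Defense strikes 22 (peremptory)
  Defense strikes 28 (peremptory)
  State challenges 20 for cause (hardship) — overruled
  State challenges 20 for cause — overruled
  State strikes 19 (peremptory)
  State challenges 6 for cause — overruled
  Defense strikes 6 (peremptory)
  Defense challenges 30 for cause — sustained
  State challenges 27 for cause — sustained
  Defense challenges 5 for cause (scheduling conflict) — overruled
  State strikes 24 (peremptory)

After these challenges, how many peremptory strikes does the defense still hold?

Defense allotment: 3 base + 1 × 2 alternates = 5.
Defense peremptories used: #25, #9, #22, #28, #6 — 5 (for-cause on #25, #9, #30, #5 don't count).
Remaining: 5 − 5 = 0.

0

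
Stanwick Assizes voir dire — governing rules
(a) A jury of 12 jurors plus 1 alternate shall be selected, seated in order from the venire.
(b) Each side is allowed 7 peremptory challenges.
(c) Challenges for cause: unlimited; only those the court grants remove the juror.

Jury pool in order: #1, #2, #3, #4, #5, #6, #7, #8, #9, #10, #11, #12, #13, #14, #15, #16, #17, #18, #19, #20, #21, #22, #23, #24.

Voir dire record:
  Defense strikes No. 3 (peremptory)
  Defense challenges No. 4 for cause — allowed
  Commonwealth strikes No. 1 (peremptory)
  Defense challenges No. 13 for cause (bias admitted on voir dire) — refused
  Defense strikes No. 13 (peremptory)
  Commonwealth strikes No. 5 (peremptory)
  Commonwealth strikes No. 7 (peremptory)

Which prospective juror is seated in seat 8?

Removed: #1, #3, #4, #5, #7, #13.
Filling seats in venire order through position 8: #2, #6, #8, #9, #10, #11, #12, #14.
So seat 8 is #14.

14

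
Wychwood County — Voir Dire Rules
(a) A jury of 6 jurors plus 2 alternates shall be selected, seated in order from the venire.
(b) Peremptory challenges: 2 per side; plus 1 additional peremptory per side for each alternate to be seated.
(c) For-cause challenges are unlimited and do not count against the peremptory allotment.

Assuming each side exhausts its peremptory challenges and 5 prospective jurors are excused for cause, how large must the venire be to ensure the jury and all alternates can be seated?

21

Seats to fill: 6 + 2 alternates = 8.
Peremptories: 2 + 1×2 = 4 per side × 2 sides = 8.
For-cause removals: 5.
Minimum venire: 8 + 8 + 5 = 21.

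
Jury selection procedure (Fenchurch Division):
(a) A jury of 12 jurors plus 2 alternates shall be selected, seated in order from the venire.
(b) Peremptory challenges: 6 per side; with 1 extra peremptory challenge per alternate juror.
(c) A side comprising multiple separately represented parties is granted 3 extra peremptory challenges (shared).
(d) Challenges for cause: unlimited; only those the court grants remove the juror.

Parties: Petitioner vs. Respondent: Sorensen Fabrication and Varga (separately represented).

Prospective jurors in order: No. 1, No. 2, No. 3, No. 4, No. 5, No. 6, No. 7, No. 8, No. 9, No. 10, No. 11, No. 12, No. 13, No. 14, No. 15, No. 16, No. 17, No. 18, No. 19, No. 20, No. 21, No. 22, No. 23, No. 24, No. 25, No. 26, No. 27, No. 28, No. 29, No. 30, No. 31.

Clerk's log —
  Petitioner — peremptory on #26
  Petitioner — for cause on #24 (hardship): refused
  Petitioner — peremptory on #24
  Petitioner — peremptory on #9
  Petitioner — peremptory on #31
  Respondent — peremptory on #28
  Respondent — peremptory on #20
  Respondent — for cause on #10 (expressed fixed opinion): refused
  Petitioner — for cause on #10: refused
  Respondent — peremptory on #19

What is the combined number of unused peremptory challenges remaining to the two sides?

Petitioner allotment: 6 base + 1 × 2 alternates = 8. Respondent allotment: 6 base + 1 × 2 alternates + 3 multi-party = 11.
Petitioner peremptories used: #26, #24, #9, #31 — 4 (for-cause on #24, #10 don't count).
Respondent peremptories used: #28, #20, #19 — 3 (the for-cause on #10 doesn't count).
Remaining: (8 − 4) + (11 − 3) = 12.

12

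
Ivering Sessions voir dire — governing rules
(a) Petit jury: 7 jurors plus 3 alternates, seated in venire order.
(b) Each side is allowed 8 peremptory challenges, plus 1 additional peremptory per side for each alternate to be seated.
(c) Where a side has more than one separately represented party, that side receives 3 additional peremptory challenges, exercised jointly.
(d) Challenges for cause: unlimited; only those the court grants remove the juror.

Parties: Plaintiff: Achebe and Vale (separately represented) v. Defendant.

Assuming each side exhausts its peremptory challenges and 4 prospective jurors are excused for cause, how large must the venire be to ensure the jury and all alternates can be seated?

39

Seats to fill: 7 + 3 alternates = 10.
Peremptories — Plaintiff: 8 + 1×3 + 3 = 14; Defendant: 8 + 1×3 = 11; total 25.
For-cause removals: 4.
Minimum venire: 10 + 25 + 4 = 39.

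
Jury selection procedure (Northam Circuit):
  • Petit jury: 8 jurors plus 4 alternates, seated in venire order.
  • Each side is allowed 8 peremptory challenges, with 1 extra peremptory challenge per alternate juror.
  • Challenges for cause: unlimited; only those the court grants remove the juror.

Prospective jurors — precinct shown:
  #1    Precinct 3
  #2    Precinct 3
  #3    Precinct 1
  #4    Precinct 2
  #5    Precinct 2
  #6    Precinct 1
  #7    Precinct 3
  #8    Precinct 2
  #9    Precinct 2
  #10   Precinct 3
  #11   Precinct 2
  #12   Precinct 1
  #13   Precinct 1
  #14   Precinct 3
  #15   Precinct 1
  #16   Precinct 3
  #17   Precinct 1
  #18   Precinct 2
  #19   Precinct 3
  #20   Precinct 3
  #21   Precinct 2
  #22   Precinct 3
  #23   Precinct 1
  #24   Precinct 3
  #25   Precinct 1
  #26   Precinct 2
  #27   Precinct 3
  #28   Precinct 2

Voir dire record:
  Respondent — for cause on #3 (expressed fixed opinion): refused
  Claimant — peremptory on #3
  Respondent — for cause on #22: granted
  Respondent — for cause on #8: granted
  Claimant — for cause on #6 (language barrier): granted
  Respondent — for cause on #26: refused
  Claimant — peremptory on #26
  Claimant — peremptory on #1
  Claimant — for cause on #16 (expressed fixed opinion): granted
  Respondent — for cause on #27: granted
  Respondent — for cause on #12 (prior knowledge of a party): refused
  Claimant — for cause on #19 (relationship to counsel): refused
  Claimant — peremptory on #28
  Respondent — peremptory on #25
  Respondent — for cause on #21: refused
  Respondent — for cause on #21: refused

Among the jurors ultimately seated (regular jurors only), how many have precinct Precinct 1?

1

Removed: #1, #3, #6, #8, #16, #22, #25, #26, #27, #28.
Seated jurors 1–8: #2, #4, #5, #7, #9, #10, #11, #12 (alternates #13, #14, #15, #17 not counted).
Of those, in Precinct 1: #12 → 1.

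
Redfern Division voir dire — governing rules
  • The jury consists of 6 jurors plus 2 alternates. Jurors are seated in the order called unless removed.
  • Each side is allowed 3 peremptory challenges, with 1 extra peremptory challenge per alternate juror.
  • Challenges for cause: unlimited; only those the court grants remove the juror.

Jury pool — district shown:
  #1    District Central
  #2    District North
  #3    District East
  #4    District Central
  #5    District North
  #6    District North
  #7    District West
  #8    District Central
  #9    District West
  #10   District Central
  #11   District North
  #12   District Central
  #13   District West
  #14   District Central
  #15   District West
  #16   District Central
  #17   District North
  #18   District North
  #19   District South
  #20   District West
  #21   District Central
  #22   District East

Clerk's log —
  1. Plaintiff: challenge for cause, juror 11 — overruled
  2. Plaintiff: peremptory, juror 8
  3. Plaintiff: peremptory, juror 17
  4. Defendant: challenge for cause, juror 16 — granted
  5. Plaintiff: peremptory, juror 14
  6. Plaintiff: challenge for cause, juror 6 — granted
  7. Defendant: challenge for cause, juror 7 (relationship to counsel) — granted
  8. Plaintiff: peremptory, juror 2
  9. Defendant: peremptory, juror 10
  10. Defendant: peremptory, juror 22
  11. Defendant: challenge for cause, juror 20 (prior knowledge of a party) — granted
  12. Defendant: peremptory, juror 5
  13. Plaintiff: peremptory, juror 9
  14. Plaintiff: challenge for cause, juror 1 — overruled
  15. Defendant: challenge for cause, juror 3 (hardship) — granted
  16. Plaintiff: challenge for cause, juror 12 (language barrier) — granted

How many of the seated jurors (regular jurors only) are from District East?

Removed: #2, #3, #5, #6, #7, #8, #9, #10, #12, #14, #16, #17, #20, #22.
Seated jurors 1–6: #1, #4, #11, #13, #15, #18 (alternates #19, #21 not counted).
None of those are in District East → 0.

0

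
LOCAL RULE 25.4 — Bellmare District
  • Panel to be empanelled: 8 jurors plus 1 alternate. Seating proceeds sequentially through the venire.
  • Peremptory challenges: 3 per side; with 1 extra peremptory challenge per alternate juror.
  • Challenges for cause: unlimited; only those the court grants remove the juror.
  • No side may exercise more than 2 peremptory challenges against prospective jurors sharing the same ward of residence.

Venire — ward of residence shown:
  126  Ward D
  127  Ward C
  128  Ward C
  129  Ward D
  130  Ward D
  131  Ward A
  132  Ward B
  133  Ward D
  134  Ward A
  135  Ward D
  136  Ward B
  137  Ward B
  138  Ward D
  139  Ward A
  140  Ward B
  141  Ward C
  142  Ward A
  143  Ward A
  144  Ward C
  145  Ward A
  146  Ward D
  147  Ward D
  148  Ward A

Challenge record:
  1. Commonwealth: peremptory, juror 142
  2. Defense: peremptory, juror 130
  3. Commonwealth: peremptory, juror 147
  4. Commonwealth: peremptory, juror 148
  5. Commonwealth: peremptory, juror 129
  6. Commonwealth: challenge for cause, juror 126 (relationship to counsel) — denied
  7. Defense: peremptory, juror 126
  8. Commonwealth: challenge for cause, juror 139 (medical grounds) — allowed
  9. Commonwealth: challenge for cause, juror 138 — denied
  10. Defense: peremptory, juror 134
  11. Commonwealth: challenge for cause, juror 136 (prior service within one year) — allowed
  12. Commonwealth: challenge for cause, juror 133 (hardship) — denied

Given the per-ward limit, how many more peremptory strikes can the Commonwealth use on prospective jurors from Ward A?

0

Commonwealth peremptories so far: #142, #147, #148, #129 — 4 of 4 used, 0 left overall.
Against Ward A: #142, #148 — 2 used; per-ward cap 2 leaves 0.
Binding limit: min(0, 0) = 0.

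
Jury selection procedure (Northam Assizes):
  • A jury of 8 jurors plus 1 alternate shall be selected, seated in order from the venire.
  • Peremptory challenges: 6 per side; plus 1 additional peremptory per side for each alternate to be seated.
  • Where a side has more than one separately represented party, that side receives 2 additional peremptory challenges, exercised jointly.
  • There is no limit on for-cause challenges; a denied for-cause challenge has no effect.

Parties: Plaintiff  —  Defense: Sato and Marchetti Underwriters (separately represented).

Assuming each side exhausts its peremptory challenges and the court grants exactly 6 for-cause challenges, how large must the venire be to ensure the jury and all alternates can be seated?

31

Seats to fill: 8 + 1 alternates = 9.
Peremptories — Plaintiff: 6 + 1×1 = 7; Defense: 6 + 1×1 + 2 = 9; total 16.
For-cause removals: 6.
Minimum venire: 9 + 16 + 6 = 31.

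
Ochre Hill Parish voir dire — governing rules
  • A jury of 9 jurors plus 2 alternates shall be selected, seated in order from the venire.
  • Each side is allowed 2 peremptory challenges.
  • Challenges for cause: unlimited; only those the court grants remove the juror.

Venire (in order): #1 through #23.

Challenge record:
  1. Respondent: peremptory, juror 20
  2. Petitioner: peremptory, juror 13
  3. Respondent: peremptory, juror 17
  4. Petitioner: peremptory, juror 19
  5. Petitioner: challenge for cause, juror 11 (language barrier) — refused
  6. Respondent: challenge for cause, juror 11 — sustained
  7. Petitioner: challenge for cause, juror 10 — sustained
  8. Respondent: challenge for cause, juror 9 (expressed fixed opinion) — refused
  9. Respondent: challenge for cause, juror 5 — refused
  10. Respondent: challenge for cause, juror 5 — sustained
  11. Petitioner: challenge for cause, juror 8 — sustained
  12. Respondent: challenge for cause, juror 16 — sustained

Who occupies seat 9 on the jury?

14

Removed: #5, #8, #10, #11, #13, #16, #17, #19, #20. (#9 stays — for-cause denied.)
Seating in order: seats 1–9 → #1, #2, #3, #4, #6, #7, #9, #12, #14; alternates → #15, #18.
So seat 9 is #14.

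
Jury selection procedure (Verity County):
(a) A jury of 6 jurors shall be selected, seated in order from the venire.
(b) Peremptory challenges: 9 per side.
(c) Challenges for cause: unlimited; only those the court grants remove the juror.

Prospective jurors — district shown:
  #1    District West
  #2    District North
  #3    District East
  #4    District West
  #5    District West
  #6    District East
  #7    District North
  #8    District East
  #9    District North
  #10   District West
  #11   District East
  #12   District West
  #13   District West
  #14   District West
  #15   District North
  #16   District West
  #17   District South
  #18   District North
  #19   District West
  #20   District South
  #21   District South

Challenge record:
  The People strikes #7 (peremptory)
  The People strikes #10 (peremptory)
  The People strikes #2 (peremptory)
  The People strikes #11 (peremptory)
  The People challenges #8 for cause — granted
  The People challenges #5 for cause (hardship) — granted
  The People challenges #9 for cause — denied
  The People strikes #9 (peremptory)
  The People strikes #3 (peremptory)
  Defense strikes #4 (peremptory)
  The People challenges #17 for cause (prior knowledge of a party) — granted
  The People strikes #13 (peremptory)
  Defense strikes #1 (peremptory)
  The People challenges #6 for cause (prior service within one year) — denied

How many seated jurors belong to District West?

3

Removed: #1, #2, #3, #4, #5, #7, #8, #9, #10, #11, #13, #17.
Seated jurors 1–6: #6, #12, #14, #15, #16, #18.
Of those, in District West: #12, #14, #16 → 3.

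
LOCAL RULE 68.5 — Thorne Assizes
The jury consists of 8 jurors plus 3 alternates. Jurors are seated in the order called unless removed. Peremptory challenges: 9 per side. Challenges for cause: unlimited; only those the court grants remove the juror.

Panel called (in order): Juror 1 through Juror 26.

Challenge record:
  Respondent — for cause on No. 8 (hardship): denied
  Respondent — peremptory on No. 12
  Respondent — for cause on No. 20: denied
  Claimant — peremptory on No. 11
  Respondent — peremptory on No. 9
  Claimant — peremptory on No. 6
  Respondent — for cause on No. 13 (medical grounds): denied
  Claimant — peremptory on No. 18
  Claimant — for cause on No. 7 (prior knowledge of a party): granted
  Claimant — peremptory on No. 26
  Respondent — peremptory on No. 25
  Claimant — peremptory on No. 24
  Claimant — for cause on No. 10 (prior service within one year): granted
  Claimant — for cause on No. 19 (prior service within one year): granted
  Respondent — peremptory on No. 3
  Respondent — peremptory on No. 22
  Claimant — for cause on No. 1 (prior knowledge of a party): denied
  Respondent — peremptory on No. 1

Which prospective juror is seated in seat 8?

16

Removed: #1, #3, #6, #7, #9, #10, #11, #12, #18, #19, #22, #24, #25, #26. (#8, #13, #20 stay — for-cause denied.)
Seating in order: seats 1–8 → #2, #4, #5, #8, #13, #14, #15, #16; alternates → #17, #20, #21.
So seat 8 is #16.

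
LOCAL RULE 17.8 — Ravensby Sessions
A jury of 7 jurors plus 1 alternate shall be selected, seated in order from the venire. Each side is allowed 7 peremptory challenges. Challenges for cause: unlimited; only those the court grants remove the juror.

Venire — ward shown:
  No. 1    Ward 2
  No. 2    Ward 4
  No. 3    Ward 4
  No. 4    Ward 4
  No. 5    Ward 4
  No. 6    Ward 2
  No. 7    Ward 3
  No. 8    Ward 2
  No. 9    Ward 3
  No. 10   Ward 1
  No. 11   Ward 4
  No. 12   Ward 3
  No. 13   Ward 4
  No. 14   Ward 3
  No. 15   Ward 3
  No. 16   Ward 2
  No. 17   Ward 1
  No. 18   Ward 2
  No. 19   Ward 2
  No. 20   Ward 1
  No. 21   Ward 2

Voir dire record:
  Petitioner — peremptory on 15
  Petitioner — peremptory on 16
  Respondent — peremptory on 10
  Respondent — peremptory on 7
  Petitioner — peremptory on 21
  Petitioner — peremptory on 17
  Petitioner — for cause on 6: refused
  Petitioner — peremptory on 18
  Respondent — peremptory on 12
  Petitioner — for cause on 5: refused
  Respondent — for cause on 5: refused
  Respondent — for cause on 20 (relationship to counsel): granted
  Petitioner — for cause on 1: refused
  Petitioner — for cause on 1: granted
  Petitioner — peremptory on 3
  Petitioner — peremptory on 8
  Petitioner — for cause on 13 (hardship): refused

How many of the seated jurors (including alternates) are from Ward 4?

Removed: #1, #3, #7, #8, #10, #12, #15, #16, #17, #18, #20, #21.
Seated (8 incl. alternates): #2, #4, #5, #6, #9, #11, #13, #14.
Of those, in Ward 4: #2, #4, #5, #11, #13 → 5.

5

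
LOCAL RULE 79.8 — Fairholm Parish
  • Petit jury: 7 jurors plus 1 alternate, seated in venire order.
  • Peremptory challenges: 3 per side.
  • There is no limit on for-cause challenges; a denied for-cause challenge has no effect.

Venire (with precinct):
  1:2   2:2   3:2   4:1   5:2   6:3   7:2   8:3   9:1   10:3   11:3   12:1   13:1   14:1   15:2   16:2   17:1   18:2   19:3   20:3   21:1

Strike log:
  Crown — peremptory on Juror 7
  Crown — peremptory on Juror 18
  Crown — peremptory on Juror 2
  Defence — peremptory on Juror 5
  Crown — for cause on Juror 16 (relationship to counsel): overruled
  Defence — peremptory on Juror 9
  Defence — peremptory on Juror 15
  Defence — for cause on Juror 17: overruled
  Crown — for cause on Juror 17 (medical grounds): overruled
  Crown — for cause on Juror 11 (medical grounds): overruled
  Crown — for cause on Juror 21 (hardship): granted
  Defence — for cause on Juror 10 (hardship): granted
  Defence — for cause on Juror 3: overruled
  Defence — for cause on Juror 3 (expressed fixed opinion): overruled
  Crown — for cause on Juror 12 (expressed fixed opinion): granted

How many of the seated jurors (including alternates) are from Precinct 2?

2

Removed: #2, #5, #7, #9, #10, #12, #15, #18, #21.
Seated (8 incl. alternates): #1, #3, #4, #6, #8, #11, #13, #14.
Of those, in Precinct 2: #1, #3 → 2.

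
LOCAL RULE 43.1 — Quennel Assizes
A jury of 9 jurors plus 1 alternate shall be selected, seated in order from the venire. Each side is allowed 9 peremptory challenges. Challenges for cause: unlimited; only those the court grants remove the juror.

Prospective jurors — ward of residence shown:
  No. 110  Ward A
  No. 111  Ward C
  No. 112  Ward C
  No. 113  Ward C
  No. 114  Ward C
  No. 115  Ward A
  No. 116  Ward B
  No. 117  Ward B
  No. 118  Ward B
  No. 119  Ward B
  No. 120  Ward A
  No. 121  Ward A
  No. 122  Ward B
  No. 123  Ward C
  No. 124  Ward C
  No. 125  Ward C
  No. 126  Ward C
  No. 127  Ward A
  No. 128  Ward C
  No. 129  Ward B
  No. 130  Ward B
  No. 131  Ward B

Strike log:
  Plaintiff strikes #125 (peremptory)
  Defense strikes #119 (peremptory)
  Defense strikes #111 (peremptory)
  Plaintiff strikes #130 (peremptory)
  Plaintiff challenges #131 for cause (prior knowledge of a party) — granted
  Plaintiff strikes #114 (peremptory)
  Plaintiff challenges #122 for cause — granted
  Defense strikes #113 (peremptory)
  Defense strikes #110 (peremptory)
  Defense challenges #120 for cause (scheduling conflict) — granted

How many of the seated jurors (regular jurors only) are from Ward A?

2

Removed: #110, #111, #113, #114, #119, #120, #122, #125, #130, #131.
Seated jurors 1–9: #112, #115, #116, #117, #118, #121, #123, #124, #126 (alternates #127 not counted).
Of those, in Ward A: #115, #121 → 2.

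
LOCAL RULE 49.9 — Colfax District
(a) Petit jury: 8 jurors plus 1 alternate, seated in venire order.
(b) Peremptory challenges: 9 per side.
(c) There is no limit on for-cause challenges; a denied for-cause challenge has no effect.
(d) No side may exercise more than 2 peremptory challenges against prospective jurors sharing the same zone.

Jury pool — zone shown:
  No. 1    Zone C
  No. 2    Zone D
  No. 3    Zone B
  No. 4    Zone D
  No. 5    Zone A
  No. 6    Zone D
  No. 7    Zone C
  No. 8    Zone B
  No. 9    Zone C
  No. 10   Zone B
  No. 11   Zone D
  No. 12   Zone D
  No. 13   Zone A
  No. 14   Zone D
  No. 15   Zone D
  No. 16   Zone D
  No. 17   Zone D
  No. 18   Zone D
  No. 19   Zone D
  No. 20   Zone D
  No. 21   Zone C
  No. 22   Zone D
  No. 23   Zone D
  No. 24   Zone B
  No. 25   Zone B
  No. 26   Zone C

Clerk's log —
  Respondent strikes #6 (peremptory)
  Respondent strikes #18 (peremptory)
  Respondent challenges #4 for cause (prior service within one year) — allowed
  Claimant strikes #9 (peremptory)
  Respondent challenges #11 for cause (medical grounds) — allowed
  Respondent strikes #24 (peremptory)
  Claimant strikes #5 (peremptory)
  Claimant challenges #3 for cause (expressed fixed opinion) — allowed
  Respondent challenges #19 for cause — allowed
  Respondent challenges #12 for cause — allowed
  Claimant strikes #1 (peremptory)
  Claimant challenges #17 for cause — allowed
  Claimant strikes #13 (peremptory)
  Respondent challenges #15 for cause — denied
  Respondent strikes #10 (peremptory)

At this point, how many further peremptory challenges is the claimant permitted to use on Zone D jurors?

Claimant peremptories so far: #9, #5, #1, #13 — 4 of 9 used, 5 left overall.
Against Zone D: none yet — per-zone cap 2 leaves 2.
Binding limit: min(5, 2) = 2.

2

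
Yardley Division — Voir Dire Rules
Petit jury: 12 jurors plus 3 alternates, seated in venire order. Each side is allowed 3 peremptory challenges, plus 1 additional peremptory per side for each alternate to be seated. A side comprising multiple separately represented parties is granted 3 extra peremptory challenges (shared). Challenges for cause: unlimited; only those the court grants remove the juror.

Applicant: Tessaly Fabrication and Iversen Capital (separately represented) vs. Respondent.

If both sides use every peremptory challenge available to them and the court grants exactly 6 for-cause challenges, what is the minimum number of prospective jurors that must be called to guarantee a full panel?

36

Seats to fill: 12 + 3 alternates = 15.
Peremptories — Applicant: 3 + 1×3 + 3 = 9; Respondent: 3 + 1×3 = 6; total 15.
For-cause removals: 6.
Minimum venire: 15 + 15 + 6 = 36.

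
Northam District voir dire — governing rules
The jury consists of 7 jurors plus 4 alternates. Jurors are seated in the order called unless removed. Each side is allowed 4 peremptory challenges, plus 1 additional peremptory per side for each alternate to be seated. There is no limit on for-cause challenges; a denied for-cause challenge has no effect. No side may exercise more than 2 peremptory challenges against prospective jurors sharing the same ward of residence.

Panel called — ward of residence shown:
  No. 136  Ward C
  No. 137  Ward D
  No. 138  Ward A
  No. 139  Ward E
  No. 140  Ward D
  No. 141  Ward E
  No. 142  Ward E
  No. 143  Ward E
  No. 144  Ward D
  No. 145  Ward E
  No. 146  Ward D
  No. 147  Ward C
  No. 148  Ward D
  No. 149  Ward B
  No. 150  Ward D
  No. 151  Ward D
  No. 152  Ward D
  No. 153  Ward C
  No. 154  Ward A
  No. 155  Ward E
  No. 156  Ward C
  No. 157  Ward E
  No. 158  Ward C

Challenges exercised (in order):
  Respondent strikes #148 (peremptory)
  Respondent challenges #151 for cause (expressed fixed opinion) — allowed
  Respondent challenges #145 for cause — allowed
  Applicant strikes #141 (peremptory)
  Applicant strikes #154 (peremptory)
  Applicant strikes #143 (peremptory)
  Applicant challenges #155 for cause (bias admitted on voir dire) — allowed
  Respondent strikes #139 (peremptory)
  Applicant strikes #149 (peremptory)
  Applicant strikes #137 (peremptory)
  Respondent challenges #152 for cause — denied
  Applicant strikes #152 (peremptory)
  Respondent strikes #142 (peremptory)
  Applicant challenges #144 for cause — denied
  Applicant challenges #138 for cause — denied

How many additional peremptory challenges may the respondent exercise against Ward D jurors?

Respondent peremptories so far: #148, #139, #142 — 3 of 8 used, 5 left overall.
Against Ward D: #148 — 1 used; per-ward cap 2 leaves 1.
Binding limit: min(5, 1) = 1.

1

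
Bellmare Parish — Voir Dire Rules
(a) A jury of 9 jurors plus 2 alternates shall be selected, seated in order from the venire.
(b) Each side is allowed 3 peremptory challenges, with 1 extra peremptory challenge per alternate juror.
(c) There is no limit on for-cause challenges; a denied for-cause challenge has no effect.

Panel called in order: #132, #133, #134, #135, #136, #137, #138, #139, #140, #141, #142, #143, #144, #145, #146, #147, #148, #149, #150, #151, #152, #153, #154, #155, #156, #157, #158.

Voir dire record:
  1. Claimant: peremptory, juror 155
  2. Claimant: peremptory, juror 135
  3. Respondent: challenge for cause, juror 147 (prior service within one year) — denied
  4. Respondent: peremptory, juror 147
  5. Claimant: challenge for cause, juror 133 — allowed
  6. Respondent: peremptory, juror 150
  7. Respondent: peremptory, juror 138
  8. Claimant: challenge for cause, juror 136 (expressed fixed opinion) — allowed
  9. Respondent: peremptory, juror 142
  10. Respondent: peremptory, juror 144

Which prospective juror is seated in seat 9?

Removed: #133, #135, #136, #138, #142, #144, #147, #150, #155.
Filling seats in venire order through position 9: #132, #134, #137, #139, #140, #141, #143, #145, #146.
So seat 9 is #146.

146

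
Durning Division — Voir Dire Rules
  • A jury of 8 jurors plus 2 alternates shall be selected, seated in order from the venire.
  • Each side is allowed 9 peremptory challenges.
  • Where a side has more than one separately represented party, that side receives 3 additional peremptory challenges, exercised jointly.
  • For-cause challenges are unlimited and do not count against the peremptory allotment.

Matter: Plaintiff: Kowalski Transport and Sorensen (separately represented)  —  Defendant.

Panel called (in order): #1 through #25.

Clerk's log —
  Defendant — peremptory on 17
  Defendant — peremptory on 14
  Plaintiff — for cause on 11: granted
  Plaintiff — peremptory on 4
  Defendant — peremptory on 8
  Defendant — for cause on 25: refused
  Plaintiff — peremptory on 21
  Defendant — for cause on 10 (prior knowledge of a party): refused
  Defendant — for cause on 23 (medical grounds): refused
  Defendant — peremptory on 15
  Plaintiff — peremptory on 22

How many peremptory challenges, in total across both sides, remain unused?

Plaintiff allotment: 9 base + 3 multi-party = 12. Defendant allotment: 9.
Plaintiff peremptories used: #4, #21, #22 — 3 (the for-cause on #11 doesn't count).
Defendant peremptories used: #17, #14, #8, #15 — 4 (for-cause on #25, #10, #23 don't count).
Remaining: (12 − 3) + (9 − 4) = 14.

14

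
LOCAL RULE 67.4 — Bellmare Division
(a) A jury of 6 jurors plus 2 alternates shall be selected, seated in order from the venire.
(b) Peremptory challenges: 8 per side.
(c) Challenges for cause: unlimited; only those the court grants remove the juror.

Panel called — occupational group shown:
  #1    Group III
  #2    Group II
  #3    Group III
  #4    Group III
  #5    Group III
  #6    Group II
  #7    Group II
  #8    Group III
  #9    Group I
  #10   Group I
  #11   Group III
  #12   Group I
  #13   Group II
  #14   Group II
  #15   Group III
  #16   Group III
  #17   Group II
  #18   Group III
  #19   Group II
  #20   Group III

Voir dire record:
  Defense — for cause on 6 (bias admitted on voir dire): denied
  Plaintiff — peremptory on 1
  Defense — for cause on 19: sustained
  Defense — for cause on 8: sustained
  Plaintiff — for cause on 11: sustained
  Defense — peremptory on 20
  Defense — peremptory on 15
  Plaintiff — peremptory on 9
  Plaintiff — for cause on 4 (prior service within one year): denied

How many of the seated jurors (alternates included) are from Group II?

3

Removed: #1, #8, #9, #11, #15, #19, #20.
Seated (8 incl. alternates): #2, #3, #4, #5, #6, #7, #10, #12.
Of those, in Group II: #2, #6, #7 → 3.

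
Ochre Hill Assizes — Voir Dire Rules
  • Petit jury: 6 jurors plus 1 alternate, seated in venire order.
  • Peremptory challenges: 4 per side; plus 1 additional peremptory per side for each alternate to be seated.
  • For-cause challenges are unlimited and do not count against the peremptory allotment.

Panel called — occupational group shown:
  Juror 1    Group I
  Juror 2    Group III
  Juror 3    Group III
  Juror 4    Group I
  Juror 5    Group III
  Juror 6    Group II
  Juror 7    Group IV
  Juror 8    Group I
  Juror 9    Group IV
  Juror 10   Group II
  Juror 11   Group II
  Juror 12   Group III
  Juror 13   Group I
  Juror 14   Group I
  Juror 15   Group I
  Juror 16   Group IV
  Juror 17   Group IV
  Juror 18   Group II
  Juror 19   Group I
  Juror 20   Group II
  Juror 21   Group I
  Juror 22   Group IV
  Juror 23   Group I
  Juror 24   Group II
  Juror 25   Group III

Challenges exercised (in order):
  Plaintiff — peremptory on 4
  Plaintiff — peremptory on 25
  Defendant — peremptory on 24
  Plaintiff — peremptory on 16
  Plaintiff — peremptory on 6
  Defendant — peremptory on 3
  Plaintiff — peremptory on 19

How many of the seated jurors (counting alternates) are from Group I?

2

Removed: #3, #4, #6, #16, #19, #24, #25.
Seated (7 incl. alternates): #1, #2, #5, #7, #8, #9, #10.
Of those, in Group I: #1, #8 → 2.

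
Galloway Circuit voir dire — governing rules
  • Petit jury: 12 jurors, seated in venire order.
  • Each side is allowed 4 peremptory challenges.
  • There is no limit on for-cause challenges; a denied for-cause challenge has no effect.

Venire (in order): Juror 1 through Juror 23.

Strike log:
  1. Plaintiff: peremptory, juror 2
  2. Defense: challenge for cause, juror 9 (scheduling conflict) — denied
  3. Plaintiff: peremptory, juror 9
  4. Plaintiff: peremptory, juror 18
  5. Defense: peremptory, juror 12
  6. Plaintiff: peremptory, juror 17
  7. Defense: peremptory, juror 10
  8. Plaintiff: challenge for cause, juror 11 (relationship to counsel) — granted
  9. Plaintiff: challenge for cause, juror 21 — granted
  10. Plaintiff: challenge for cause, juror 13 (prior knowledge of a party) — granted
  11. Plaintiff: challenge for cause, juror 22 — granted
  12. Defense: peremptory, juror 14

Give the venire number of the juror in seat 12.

23

Removed: #2, #9, #10, #11, #12, #13, #14, #17, #18, #21, #22.
Seating in order: seats 1–12 → #1, #3, #4, #5, #6, #7, #8, #15, #16, #19, #20, #23.
So seat 12 is #23.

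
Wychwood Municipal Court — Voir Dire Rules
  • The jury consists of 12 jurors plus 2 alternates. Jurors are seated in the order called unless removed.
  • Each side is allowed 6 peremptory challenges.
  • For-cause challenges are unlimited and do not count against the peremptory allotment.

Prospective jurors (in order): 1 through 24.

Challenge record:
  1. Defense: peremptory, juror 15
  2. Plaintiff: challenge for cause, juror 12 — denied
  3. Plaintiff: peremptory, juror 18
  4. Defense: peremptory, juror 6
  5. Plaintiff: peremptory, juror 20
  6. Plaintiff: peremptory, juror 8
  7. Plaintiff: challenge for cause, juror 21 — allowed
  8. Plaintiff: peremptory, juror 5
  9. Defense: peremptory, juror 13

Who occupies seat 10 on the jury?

14

Removed: #5, #6, #8, #13, #15, #18, #20, #21. (#12 stays — for-cause denied.)
Seating in order: seats 1–12 → #1, #2, #3, #4, #7, #9, #10, #11, #12, #14, #16, #17; alternates → #19, #22.
So seat 10 is #14.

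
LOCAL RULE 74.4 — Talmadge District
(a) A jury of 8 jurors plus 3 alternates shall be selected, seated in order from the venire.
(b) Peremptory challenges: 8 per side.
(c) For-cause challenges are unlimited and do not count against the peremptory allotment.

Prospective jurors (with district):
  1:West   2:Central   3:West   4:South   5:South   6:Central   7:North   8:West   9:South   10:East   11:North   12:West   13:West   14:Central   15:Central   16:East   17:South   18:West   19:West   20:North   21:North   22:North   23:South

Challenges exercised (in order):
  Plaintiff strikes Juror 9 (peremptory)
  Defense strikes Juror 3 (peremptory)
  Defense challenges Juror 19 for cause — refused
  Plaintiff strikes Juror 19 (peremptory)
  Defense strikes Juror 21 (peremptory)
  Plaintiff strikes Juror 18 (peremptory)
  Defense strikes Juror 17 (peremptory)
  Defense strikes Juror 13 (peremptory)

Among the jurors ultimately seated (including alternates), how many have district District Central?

3

Removed: #3, #9, #13, #17, #18, #19, #21.
Seated (11 incl. alternates): #1, #2, #4, #5, #6, #7, #8, #10, #11, #12, #14.
Of those, in District Central: #2, #6, #14 → 3.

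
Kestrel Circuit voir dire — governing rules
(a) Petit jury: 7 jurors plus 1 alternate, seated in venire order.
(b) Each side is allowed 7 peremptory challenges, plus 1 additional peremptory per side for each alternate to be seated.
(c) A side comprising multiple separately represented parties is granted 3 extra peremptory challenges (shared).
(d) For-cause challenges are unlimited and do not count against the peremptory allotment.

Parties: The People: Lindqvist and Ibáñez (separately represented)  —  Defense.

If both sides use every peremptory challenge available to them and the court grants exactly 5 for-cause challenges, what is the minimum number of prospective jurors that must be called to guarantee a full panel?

Seats to fill: 7 + 1 alternates = 8.
Peremptories — The People: 7 + 1×1 + 3 = 11; Defense: 7 + 1×1 = 8; total 19.
For-cause removals: 5.
Minimum venire: 8 + 19 + 5 = 32.

32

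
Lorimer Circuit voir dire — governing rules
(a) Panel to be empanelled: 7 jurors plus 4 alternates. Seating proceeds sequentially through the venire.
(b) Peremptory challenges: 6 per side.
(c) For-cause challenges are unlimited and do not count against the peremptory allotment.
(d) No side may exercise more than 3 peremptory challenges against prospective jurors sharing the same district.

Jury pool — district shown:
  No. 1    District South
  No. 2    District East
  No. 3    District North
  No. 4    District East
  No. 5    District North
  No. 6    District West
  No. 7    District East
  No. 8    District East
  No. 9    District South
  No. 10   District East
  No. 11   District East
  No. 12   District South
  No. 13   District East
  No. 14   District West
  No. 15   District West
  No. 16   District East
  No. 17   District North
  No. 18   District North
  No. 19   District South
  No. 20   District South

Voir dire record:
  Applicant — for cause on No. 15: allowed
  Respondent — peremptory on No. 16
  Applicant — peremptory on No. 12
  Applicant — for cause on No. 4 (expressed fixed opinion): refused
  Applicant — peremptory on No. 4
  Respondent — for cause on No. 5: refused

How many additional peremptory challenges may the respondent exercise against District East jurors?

Respondent peremptories so far: #16 — 1 of 6 used, 5 left overall.
Against District East: #16 — 1 used; per-district cap 3 leaves 2.
Binding limit: min(5, 2) = 2.

2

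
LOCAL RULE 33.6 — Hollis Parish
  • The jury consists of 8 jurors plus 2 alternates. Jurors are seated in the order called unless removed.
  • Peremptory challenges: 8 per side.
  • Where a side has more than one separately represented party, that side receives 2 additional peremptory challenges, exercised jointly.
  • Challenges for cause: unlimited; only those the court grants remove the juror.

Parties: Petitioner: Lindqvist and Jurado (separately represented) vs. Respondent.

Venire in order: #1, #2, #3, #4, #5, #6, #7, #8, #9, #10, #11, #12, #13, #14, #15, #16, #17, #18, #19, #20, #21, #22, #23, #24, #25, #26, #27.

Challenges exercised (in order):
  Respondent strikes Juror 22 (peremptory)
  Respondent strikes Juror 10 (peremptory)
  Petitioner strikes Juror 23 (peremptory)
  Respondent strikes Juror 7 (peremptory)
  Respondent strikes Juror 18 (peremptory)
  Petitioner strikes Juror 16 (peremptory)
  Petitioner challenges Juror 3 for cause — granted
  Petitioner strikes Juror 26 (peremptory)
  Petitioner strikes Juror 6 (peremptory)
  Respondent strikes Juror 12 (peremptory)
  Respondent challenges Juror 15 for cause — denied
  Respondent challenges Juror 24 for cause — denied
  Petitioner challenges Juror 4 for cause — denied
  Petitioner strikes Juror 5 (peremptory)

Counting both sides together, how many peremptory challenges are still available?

8

Petitioner allotment: 8 base + 2 multi-party = 10. Respondent allotment: 8.
Petitioner peremptories used: #23, #16, #26, #6, #5 — 5 (for-cause on #3, #4 don't count).
Respondent peremptories used: #22, #10, #7, #18, #12 — 5 (for-cause on #15, #24 don't count).
Remaining: (10 − 5) + (8 − 5) = 8.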